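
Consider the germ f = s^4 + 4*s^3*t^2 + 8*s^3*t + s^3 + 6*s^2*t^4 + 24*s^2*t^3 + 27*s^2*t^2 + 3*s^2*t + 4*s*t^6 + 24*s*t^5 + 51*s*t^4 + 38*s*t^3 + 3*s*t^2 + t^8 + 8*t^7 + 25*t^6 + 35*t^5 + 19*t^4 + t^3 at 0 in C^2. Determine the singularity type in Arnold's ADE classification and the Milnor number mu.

The Hessian of f at 0 is [[0, 0], [0, 0]] with rank 0, so corank 2. A Groebner basis of the Jacobian ideal J(f) in C{s,t} is {s^3 + 3*s^2 + 6*s*t + 3*t^2, s^2*t - 5*s^2/2 - 5*s*t - 5*t^2/2, 2*s^2 + s*t^2 + 4*s*t + 2*t^2, -3*s^2/2 - 3*s*t + t^3 - 3*t^2/2}; counting standard monomials gives mu = 6. Corank 2; j^3 = (s + t)^3 is a perfect cube, so E-series; the 4-jet and mu = 6 give E_6.

Type E6, Milnor number mu = 6.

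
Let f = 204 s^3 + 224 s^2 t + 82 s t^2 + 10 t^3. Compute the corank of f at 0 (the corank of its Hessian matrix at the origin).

The Hessian at 0 is [[0, 0], [0, 0]] of rank 0; hence corank 2.

2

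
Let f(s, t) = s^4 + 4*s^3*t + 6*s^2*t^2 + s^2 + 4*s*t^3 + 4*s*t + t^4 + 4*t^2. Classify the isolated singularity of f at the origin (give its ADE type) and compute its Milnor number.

Type A_3, Milnor number mu = 3.

The Hessian of f at 0 is [[2, 4], [4, 8]] with rank 1, so corank 1. A Groebner basis of the Jacobian ideal J(f) in C{s,t} is {t^3, s + 2*t}; counting standard monomials gives mu = 3. Corank 1: A-series; mu = 3 gives A_3.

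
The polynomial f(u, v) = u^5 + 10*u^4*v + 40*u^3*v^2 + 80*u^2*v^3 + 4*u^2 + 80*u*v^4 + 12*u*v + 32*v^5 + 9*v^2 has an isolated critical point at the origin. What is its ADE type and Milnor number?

The Hessian of f at 0 has rank 1. Corank 1: A-series; mu = 4 gives A_4.

Type A_4, Milnor number mu = 4.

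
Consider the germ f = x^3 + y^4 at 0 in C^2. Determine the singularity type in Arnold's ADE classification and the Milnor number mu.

Type E_{6}, Milnor number mu = 6.

The Hessian of f at 0 has rank 0. Corank 2; j^3 = x^3 is a perfect cube, so E-series; the 4-jet and mu = 6 give E_6.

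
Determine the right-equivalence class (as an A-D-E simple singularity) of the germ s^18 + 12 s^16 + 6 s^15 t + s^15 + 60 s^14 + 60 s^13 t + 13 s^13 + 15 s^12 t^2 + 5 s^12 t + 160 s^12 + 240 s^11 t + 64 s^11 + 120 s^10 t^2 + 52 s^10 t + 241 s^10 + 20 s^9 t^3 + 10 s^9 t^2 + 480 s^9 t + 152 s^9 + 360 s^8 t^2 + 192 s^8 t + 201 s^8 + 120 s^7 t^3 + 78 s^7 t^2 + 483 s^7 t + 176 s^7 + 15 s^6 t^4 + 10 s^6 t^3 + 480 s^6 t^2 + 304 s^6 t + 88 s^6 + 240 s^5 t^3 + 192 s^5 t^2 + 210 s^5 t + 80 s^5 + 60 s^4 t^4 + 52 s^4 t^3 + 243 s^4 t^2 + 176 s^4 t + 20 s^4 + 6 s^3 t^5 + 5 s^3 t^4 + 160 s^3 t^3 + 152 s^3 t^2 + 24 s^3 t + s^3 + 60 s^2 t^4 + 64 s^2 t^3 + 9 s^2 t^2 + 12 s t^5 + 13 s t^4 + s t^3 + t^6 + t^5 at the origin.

E_{7}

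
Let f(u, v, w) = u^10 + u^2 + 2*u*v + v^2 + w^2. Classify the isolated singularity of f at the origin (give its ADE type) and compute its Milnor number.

The Hessian of f at 0 is [[2, 2, 0], [2, 2, 0], [0, 0, 2]] with rank 2, so corank 1. A Groebner basis of the Jacobian ideal J(f) in C{u,v,w} is {v^9, u + v, w}; counting standard monomials gives mu = 9. Corank 1: A-series; mu = 9 gives A_9.

Type A_9, Milnor number mu = 9.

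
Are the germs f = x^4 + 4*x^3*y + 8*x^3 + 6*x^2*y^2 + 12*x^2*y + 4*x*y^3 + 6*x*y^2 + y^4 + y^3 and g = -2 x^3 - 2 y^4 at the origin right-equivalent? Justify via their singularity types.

Yes.

The Hessian of f at 0 is [[0, 0], [0, 0]] with rank 0, so corank 2. A Groebner basis of the Jacobian ideal J(f) in C{x,y} is {y^4, x*y^2 + 2*y^3/3, x^2 + x*y + y^2/4}; counting standard monomials gives mu = 6. Corank 2; j^3 = (2*x + y)^3 is a perfect cube, so E-series; the 4-jet and mu = 6 give E_6. The Hessian of g at 0 is [[0, 0], [0, 0]] with rank 0, so corank 2. A Groebner basis of the Jacobian ideal J(g) in C{x,y} is {y^3, x^2}; counting standard monomials gives mu = 6. Corank 2; j^3 = -2*x^3 is a perfect cube, so E-series; the 4-jet and mu = 6 give E_6. Both have type E_6, hence right-equivalent.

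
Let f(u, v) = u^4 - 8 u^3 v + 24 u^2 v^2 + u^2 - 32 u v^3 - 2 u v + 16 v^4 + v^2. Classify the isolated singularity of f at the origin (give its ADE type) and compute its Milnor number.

Type A3, Milnor number mu = 3.

The Hessian of f at 0 has rank 1. Corank 1: A-series; mu = 3 gives A_3.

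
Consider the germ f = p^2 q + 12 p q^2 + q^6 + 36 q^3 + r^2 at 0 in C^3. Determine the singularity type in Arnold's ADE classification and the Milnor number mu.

Type D7, Milnor number mu = 7.

The Hessian of f at 0 is [[0, 0, 0], [0, 0, 0], [0, 0, 2]] with rank 1, so corank 2. A Groebner basis of the Jacobian ideal J(f) in C{p,q,r} is {p^2/6 + q^5 - 6*q^2, p^3 + 216*q^3, p*q + 6*q^2, r}; counting standard monomials gives mu = 7. Corank 2; j^3 = q*(p + 6*q)^2 has shape L^2 M (L != M), so D-series; mu = 7 gives D_7.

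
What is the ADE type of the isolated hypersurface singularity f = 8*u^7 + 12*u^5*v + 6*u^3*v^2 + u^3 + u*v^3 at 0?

E_{7}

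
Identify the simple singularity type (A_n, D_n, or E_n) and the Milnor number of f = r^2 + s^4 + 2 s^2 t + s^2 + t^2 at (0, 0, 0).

The Hessian of f at 0 is [[2, 0, 0], [0, 2, 0], [0, 0, 2]] with rank 3, so corank 0. A Groebner basis of the Jacobian ideal J(f) in C{s,t,r} is {s, t, r}; counting standard monomials gives mu = 1. Corank 0: nondegenerate Morse point, so A_1.

Type A_1, Milnor number mu = 1.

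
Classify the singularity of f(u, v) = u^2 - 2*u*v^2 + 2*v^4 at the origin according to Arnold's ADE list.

The Hessian of f at 0 has rank 1. Corank 1: A-series; mu = 3 gives A_3.

A_{3}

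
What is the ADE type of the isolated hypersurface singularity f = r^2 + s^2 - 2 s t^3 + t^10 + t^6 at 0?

A_{9}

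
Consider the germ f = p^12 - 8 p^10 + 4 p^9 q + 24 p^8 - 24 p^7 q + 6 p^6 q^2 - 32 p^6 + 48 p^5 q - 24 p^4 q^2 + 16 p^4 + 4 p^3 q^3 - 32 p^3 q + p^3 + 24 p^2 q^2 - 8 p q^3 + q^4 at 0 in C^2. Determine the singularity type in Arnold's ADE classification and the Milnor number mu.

Type E_{6}, Milnor number mu = 6.

The Hessian of f at 0 has rank 0. Corank 2; j^3 = p^3 is a perfect cube, so E-series; the 4-jet and mu = 6 give E_6.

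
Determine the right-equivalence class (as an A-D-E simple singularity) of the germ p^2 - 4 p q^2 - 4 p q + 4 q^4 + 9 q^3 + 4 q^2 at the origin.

A_2

The Hessian of f at 0 has rank 1. Corank 1: A-series; mu = 2 gives A_2.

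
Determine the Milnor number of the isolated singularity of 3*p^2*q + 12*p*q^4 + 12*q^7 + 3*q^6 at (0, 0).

The Hessian of f at 0 has rank 0. Corank 2; j^3 = 3*p^2*q has shape L^2 M (L != M), so D-series; mu = 7 gives D_7.

7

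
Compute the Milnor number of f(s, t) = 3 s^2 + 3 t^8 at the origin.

7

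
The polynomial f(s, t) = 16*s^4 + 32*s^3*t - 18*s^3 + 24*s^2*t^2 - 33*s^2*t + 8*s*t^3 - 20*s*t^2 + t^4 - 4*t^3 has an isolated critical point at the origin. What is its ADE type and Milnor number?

The Hessian of f at 0 is [[0, 0], [0, 0]] with rank 0, so corank 2. A Groebner basis of the Jacobian ideal J(f) in C{s,t} is {s*t^2 - 27*s*t/4 - 9*t^2/2, 81*s*t/8 + t^3 + 27*t^2/4, s^2 + 7*s*t/6 + t^2/3}; counting standard monomials gives mu = 5. Corank 2; j^3 = -(2*s + t)*(3*s + 2*t)^2 has shape L^2 M (L != M), so D-series; mu = 5 gives D_5.

Type D_5, Milnor number mu = 5.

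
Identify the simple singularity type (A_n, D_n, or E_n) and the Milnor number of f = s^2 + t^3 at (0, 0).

Type A2, Milnor number mu = 2.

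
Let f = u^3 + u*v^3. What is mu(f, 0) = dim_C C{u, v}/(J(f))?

The Hessian of f at 0 is [[0, 0], [0, 0]] with rank 0, so corank 2. A Groebner basis of the Jacobian ideal J(f) in C{u,v} is {u^3, u*v^2, 3*u^2 + v^3}; counting standard monomials gives mu = 7. Corank 2; j^3 = u^3 is a perfect cube, so E-series; the 4-jet and mu = 7 give E_7.

7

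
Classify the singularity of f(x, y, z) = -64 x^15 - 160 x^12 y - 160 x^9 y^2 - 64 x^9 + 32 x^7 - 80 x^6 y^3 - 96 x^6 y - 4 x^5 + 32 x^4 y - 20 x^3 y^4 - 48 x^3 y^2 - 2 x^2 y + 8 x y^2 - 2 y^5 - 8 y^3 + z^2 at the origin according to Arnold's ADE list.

D6

The Hessian of f at 0 has rank 1. Corank 2; j^3 = -2*y*(x - 2*y)^2 has shape L^2 M (L != M), so D-series; mu = 6 gives D_6.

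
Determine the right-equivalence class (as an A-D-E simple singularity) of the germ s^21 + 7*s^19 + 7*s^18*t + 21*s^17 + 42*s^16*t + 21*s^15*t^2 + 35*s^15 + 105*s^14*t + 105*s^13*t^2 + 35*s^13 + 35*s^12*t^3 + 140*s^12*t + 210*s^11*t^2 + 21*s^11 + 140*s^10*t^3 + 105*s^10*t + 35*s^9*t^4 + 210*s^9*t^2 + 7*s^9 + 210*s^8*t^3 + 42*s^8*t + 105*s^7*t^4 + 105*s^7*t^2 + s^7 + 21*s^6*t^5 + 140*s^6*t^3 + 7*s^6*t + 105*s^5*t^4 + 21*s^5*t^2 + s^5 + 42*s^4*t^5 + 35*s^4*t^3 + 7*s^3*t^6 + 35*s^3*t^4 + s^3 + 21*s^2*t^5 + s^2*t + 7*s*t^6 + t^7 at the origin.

D8

The Hessian of f at 0 is [[0, 0], [0, 0]] with rank 0, so corank 2. A Groebner basis of the Jacobian ideal J(f) in C{s,t} is {-s*t/7 + t^6, s*t^2, s^2 + s*t}; counting standard monomials gives mu = 8. Corank 2; j^3 = s^2*(s + t) has shape L^2 M (L != M), so D-series; mu = 8 gives D_8.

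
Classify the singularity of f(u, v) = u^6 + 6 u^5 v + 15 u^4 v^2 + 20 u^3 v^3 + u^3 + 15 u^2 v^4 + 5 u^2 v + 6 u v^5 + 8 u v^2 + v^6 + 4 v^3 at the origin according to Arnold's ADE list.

The Hessian of f at 0 is [[0, 0], [0, 0]] with rank 0, so corank 2. A Groebner basis of the Jacobian ideal J(f) in C{u,v} is {-u*v/6 + v^5 - v^2/3, u*v^2 + 2*v^3, u^2 + 3*u*v + 2*v^2}; counting standard monomials gives mu = 7. Corank 2; j^3 = (u + v)*(u + 2*v)^2 has shape L^2 M (L != M), so D-series; mu = 7 gives D_7.

D_7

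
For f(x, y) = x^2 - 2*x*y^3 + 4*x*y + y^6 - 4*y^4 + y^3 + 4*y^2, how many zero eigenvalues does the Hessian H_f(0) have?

1

The Hessian at 0 is [[2, 4], [4, 8]] of rank 1; hence corank 1.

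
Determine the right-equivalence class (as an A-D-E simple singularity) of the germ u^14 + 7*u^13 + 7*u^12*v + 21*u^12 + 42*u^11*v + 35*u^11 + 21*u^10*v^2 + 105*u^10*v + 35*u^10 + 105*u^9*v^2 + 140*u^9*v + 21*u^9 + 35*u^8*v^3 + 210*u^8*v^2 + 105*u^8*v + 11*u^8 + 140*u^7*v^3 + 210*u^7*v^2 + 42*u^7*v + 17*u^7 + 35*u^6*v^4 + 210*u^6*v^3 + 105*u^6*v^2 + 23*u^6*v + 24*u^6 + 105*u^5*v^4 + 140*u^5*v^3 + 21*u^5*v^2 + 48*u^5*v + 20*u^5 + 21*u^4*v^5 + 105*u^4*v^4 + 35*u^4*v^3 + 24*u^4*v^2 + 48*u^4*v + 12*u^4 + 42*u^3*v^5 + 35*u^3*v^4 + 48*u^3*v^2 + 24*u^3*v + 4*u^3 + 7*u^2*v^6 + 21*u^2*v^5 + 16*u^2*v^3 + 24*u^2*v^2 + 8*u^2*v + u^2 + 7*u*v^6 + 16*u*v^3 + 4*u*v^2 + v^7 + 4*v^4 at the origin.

The Hessian of f at 0 has rank 1. Corank 1: A-series; mu = 6 gives A_6.

A_6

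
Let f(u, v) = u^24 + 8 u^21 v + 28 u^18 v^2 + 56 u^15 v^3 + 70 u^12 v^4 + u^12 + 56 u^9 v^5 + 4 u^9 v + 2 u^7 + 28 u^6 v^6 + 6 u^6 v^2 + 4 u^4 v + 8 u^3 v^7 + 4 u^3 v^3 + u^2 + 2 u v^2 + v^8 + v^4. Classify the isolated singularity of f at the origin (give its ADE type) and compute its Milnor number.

The Hessian of f at 0 is [[2, 0], [0, 0]] with rank 1, so corank 1. A Groebner basis of the Jacobian ideal J(f) in C{u,v} is {u^4, u^3*v, u + v^2}; counting standard monomials gives mu = 7. Corank 1: A-series; mu = 7 gives A_7.

Type A_{7}, Milnor number mu = 7.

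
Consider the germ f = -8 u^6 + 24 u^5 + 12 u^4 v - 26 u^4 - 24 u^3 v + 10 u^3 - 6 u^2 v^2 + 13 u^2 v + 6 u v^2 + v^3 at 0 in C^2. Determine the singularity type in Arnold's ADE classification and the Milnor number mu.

The Hessian of f at 0 has rank 0. Corank 2; j^3 = (2*u + v)*(5*u^2 + 4*u*v + v^2) splits into three distinct lines over C (the quadratic factor has nonzero discriminant), so D_4.

Type D_{4}, Milnor number mu = 4.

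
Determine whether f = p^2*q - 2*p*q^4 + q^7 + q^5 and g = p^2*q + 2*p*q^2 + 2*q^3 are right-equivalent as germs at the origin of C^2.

The Hessian of f at 0 has rank 0. Corank 2; j^3 = p^2*q has shape L^2 M (L != M), so D-series; mu = 6 gives D_6. The Hessian of g at 0 has rank 0. Corank 2; j^3 = q*(p^2 + 2*p*q + 2*q^2) splits into three distinct lines over C (the quadratic factor has nonzero discriminant), so D_4. f is D_6 but g is D_4, hence not right-equivalent.

No.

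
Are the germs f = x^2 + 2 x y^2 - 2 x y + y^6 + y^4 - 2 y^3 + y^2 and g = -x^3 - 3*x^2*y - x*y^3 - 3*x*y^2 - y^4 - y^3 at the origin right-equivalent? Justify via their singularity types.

No.

The Hessian of f at 0 is [[2, -2], [-2, 2]] with rank 1, so corank 1. A Groebner basis of the Jacobian ideal J(f) in C{x,y} is {x^3 + 3*x^2 - 5*x*y - 2*x + 2*y, x^2*y + 2*x^2 - 3*x*y - x + y, x + y^2 - y}; counting standard monomials gives mu = 5. Corank 1: A-series; mu = 5 gives A_5. The Hessian of g at 0 is [[0, 0], [0, 0]] with rank 0, so corank 2. A Groebner basis of the Jacobian ideal J(g) in C{x,y} is {x^3 + 3*x^2*y + 6*x^2 + 12*x*y + 6*y^2, -3*x^2 + x*y^2 - 6*x*y - 3*y^2, 3*x^2 + 6*x*y + y^3 + 3*y^2}; counting standard monomials gives mu = 7. Corank 2; j^3 = -(x + y)^3 is a perfect cube, so E-series; the 4-jet and mu = 7 give E_7. f is A_5 but g is E_7, hence not right-equivalent.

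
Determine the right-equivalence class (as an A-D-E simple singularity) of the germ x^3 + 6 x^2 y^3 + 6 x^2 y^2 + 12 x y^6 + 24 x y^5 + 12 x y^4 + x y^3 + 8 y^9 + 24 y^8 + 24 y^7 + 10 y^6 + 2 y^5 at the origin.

E_{7}

The Hessian of f at 0 is [[0, 0], [0, 0]] with rank 0, so corank 2. A Groebner basis of the Jacobian ideal J(f) in C{x,y} is {-x^2/4 + y^4 - y^3/12, x^3, x^2*y + x^2/12 + y^3/36, x^2/2 + x*y^2 + y^3/6}; counting standard monomials gives mu = 7. Corank 2; j^3 = x^3 is a perfect cube, so E-series; the 4-jet and mu = 7 give E_7.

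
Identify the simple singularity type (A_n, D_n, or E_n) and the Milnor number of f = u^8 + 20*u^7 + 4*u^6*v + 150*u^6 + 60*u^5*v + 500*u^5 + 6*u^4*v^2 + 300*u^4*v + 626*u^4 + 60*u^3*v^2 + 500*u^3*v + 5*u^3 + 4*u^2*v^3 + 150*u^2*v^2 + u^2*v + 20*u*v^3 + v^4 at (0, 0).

The Hessian of f at 0 has rank 0. Corank 2; j^3 = u^2*(5*u + v) has shape L^2 M (L != M), so D-series; mu = 5 gives D_5.

Type D_{5}, Milnor number mu = 5.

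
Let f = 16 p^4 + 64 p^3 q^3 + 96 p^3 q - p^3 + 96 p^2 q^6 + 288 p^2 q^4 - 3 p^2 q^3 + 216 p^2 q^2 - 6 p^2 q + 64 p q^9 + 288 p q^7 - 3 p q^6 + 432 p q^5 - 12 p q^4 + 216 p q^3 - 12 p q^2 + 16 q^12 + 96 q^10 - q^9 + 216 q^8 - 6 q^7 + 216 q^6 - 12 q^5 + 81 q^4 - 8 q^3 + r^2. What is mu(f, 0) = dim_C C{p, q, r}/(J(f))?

6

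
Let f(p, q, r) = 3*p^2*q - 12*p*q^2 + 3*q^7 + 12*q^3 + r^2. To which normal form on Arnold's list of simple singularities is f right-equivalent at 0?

The Hessian of f at 0 has rank 1. Corank 2; j^3 = 3*q*(p - 2*q)^2 has shape L^2 M (L != M), so D-series; mu = 8 gives D_8.

D_8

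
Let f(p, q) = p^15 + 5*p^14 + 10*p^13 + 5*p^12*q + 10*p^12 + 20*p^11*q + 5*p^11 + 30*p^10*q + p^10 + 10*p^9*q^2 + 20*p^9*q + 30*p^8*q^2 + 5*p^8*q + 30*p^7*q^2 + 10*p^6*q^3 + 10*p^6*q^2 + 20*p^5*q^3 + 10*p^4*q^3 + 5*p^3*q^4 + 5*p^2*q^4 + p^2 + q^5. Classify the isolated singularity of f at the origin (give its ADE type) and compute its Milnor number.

Type A_4, Milnor number mu = 4.

The Hessian of f at 0 has rank 1. Corank 1: A-series; mu = 4 gives A_4.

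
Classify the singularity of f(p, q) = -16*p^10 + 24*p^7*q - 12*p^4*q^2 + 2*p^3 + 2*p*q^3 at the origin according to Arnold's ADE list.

E_{7}

The Hessian of f at 0 has rank 0. Corank 2; j^3 = 2*p^3 is a perfect cube, so E-series; the 4-jet and mu = 7 give E_7.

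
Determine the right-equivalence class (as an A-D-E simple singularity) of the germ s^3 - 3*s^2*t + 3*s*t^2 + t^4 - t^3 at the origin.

The Hessian of f at 0 has rank 0. Corank 2; j^3 = (s - t)^3 is a perfect cube, so E-series; the 4-jet and mu = 6 give E_6.

E6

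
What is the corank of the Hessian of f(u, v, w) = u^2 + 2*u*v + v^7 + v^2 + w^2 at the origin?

The Hessian at 0 is [[2, 2, 0], [2, 2, 0], [0, 0, 2]] of rank 2; hence corank 1.

1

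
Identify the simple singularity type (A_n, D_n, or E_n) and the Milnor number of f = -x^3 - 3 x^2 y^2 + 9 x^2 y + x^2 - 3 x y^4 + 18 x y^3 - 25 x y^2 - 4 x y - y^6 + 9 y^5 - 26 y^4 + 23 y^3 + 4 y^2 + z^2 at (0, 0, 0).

Type A_2, Milnor number mu = 2.

The Hessian of f at 0 is [[2, -4, 0], [-4, 8, 0], [0, 0, 2]] with rank 2, so corank 1. A Groebner basis of the Jacobian ideal J(f) in C{x,y,z} is {y^2, x - 2*y, z}; counting standard monomials gives mu = 2. Corank 1: A-series; mu = 2 gives A_2.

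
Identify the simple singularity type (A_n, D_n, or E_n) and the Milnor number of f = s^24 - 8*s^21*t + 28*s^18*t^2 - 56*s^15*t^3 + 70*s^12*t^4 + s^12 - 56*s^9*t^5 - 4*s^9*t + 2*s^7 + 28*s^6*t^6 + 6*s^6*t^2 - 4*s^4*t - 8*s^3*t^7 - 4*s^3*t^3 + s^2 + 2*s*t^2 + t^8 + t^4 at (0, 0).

The Hessian of f at 0 has rank 1. Corank 1: A-series; mu = 7 gives A_7.

Type A7, Milnor number mu = 7.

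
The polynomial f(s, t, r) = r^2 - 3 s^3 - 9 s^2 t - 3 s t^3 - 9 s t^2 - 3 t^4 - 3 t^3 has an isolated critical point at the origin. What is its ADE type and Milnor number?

The Hessian of f at 0 has rank 1. Corank 2; j^3 = -3*(s + t)^3 is a perfect cube, so E-series; the 4-jet and mu = 7 give E_7.

Type E_{7}, Milnor number mu = 7.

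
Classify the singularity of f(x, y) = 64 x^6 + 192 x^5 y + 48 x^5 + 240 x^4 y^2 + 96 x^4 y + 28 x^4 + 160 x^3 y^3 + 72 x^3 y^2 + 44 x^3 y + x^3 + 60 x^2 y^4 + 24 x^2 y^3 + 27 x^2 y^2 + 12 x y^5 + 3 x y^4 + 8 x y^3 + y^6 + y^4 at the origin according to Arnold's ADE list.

E6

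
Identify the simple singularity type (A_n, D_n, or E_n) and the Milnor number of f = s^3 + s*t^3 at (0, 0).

The Hessian of f at 0 has rank 0. Corank 2; j^3 = s^3 is a perfect cube, so E-series; the 4-jet and mu = 7 give E_7.

Type E7, Milnor number mu = 7.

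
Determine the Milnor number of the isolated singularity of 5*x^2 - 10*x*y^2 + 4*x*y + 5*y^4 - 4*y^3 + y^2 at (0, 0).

1

The Hessian of f at 0 has rank 2. Corank 0: nondegenerate Morse point, so A_1.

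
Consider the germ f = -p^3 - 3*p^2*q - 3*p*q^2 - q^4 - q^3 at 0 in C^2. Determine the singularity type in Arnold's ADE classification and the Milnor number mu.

Type E_6, Milnor number mu = 6.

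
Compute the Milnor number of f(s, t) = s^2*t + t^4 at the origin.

5

The Hessian of f at 0 has rank 0. Corank 2; j^3 = s^2*t has shape L^2 M (L != M), so D-series; mu = 5 gives D_5.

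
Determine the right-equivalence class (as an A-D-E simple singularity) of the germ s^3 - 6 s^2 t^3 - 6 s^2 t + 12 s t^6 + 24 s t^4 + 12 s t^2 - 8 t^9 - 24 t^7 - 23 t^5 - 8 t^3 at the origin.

E_8

The Hessian of f at 0 has rank 0. Corank 2; j^3 = (s - 2*t)^3 is a perfect cube, so E-series; the 5-jet and mu = 8 give E_8.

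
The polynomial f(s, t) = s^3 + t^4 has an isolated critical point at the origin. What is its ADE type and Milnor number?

Type E_6, Milnor number mu = 6.

The Hessian of f at 0 has rank 0. Corank 2; j^3 = s^3 is a perfect cube, so E-series; the 4-jet and mu = 6 give E_6.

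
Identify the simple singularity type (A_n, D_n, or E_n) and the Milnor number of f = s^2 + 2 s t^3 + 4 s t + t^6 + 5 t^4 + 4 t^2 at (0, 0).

The Hessian of f at 0 has rank 1. Corank 1: A-series; mu = 3 gives A_3.

Type A_{3}, Milnor number mu = 3.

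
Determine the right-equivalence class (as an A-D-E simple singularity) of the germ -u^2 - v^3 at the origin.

A2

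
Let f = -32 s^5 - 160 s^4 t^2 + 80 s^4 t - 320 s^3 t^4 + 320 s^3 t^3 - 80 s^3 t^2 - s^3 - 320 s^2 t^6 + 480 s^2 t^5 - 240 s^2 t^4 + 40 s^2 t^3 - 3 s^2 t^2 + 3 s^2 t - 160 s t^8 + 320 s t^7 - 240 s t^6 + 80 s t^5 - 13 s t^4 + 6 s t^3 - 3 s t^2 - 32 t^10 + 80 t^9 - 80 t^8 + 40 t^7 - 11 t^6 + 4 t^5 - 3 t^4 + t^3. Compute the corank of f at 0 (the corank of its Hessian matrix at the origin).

Hessian at 0 has rank 0.

2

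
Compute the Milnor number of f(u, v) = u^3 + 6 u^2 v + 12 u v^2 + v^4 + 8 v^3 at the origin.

6

The Hessian of f at 0 has rank 0. Corank 2; j^3 = (u + 2*v)^3 is a perfect cube, so E-series; the 4-jet and mu = 6 give E_6.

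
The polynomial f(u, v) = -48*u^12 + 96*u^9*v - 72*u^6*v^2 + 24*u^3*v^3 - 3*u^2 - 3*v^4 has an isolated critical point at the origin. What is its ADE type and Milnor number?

Type A3, Milnor number mu = 3.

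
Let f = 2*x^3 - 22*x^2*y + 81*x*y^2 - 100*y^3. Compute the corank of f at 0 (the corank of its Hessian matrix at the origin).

2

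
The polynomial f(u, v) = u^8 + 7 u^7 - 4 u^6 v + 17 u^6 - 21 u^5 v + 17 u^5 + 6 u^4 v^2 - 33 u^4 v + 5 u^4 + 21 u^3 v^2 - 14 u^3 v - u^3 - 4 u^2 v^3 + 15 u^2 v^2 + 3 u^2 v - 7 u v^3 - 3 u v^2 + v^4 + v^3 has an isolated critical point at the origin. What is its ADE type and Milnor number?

Type E_7, Milnor number mu = 7.

The Hessian of f at 0 has rank 0. Corank 2; j^3 = -(u - v)^3 is a perfect cube, so E-series; the 4-jet and mu = 7 give E_7.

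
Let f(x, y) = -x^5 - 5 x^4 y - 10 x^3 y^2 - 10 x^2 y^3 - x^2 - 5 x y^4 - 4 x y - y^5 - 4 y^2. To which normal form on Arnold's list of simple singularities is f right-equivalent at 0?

A_4

The Hessian of f at 0 is [[-2, -4], [-4, -8]] with rank 1, so corank 1. A Groebner basis of the Jacobian ideal J(f) in C{x,y} is {y^4, x + 2*y}; counting standard monomials gives mu = 4. Corank 1: A-series; mu = 4 gives A_4.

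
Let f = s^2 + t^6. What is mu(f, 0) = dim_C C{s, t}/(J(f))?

5

The Hessian of f at 0 is [[2, 0], [0, 0]] with rank 1, so corank 1. A Groebner basis of the Jacobian ideal J(f) in C{s,t} is {t^5, s}; counting standard monomials gives mu = 5. Corank 1: A-series; mu = 5 gives A_5.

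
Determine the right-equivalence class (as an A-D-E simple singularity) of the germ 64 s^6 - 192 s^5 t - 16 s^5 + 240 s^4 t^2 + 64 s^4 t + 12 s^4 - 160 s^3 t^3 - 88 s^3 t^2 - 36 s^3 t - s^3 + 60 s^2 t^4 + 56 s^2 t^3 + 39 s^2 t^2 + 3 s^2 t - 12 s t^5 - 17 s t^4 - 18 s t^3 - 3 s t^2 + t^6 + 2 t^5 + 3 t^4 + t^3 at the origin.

E_8

The Hessian of f at 0 has rank 0. Corank 2; j^3 = -(s - t)^3 is a perfect cube, so E-series; the 5-jet and mu = 8 give E_8.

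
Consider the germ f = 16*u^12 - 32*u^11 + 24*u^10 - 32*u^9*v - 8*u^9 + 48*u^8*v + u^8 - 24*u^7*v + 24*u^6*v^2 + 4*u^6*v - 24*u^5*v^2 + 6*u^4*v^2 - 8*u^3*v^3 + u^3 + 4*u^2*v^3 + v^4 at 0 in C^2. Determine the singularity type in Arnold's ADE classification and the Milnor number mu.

Type E6, Milnor number mu = 6.

The Hessian of f at 0 is [[0, 0], [0, 0]] with rank 0, so corank 2. A Groebner basis of the Jacobian ideal J(f) in C{u,v} is {v^3, u^2}; counting standard monomials gives mu = 6. Corank 2; j^3 = u^3 is a perfect cube, so E-series; the 4-jet and mu = 6 give E_6.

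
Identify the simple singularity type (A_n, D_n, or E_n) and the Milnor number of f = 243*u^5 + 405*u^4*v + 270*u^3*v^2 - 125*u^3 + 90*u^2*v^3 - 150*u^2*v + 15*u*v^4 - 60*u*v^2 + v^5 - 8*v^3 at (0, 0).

Type E_8, Milnor number mu = 8.

The Hessian of f at 0 has rank 0. Corank 2; j^3 = -(5*u + 2*v)^3 is a perfect cube, so E-series; the 5-jet and mu = 8 give E_8.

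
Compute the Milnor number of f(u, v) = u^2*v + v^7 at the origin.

The Hessian of f at 0 has rank 0. Corank 2; j^3 = u^2*v has shape L^2 M (L != M), so D-series; mu = 8 gives D_8.

8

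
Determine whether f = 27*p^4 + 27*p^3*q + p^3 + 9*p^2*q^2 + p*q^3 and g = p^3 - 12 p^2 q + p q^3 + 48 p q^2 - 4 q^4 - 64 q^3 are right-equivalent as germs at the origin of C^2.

The Hessian of f at 0 is [[0, 0], [0, 0]] with rank 0, so corank 2. A Groebner basis of the Jacobian ideal J(f) in C{p,q} is {p^2/3 + q^4 + q^3/9, p^3, p^2*q - p^2/9 - q^3/27, 2*p^2/3 + p*q^2 + 2*q^3/9}; counting standard monomials gives mu = 7. Corank 2; j^3 = p^3 is a perfect cube, so E-series; the 4-jet and mu = 7 give E_7. The Hessian of g at 0 is [[0, 0], [0, 0]] with rank 0, so corank 2. A Groebner basis of the Jacobian ideal J(g) in C{p,q} is {p^3 - 12*p^2*q - 384*p^2 + 3072*p*q - 6144*q^2, 12*p^2 + p*q^2 - 96*p*q + 192*q^2, 3*p^2 - 24*p*q + q^3 + 48*q^2}; counting standard monomials gives mu = 7. Corank 2; j^3 = (p - 4*q)^3 is a perfect cube, so E-series; the 4-jet and mu = 7 give E_7. Both have type E_7, hence right-equivalent.

Yes.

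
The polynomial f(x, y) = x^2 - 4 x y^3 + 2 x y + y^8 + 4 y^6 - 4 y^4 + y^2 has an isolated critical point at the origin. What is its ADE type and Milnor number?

Type A7, Milnor number mu = 7.

The Hessian of f at 0 is [[2, 2], [2, 2]] with rank 1, so corank 1. A Groebner basis of the Jacobian ideal J(f) in C{x,y} is {x^3 - 3*x*y^2 - x - y, x^2*y + 2*x*y^2 + x/2 + y/2, -x/2 + y^3 - y/2}; counting standard monomials gives mu = 7. Corank 1: A-series; mu = 7 gives A_7.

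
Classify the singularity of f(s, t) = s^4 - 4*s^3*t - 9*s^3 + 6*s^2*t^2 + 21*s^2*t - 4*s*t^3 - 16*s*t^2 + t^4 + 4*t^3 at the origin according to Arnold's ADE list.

The Hessian of f at 0 has rank 0. Corank 2; j^3 = -(s - t)*(3*s - 2*t)^2 has shape L^2 M (L != M), so D-series; mu = 5 gives D_5.

D_5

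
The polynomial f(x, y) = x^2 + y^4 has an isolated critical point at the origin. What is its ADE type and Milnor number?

The Hessian of f at 0 has rank 1. Corank 1: A-series; mu = 3 gives A_3.

Type A_3, Milnor number mu = 3.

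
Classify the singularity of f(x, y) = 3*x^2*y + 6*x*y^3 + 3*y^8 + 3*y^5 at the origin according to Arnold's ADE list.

The Hessian of f at 0 is [[0, 0], [0, 0]] with rank 0, so corank 2. A Groebner basis of the Jacobian ideal J(f) in C{x,y} is {x^4, x^3*y - x^2/8 - x*y^2/8, x^3 + x^2*y^2, x*y + y^3}; counting standard monomials gives mu = 9. Corank 2; j^3 = 3*x^2*y has shape L^2 M (L != M), so D-series; mu = 9 gives D_9.

D_9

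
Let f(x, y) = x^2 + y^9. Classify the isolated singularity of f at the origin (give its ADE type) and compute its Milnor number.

The Hessian of f at 0 is [[2, 0], [0, 0]] with rank 1, so corank 1. A Groebner basis of the Jacobian ideal J(f) in C{x,y} is {y^8, x}; counting standard monomials gives mu = 8. Corank 1: A-series; mu = 8 gives A_8.

Type A_{8}, Milnor number mu = 8.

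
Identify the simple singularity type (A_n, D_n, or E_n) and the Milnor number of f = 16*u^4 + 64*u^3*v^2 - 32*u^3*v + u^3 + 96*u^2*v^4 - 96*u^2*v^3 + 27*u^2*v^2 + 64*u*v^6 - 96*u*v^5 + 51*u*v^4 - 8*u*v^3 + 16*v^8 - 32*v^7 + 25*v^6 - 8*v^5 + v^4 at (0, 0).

Type E_6, Milnor number mu = 6.

The Hessian of f at 0 is [[0, 0], [0, 0]] with rank 0, so corank 2. A Groebner basis of the Jacobian ideal J(f) in C{u,v} is {u^3, u^2*v, u^2/2 + u*v^2, 3*u^2 + v^3}; counting standard monomials gives mu = 6. Corank 2; j^3 = u^3 is a perfect cube, so E-series; the 4-jet and mu = 6 give E_6.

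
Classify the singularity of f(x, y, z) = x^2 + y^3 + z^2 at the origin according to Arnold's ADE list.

The Hessian of f at 0 is [[2, 0, 0], [0, 0, 0], [0, 0, 2]] with rank 2, so corank 1. A Groebner basis of the Jacobian ideal J(f) in C{x,y,z} is {y^2, x, z}; counting standard monomials gives mu = 2. Corank 1: A-series; mu = 2 gives A_2.

A_{2}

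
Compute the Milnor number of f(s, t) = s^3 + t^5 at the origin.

8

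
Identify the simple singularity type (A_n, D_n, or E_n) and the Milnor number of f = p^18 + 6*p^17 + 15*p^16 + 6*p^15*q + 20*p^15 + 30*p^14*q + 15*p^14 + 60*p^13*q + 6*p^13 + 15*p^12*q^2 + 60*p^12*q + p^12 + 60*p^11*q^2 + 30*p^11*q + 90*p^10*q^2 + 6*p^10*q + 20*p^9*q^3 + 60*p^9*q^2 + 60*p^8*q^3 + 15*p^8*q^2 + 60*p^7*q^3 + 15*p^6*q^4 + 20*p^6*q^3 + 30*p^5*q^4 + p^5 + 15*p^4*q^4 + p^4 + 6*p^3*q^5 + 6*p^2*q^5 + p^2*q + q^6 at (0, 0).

Type D7, Milnor number mu = 7.

The Hessian of f at 0 has rank 0. Corank 2; j^3 = p^2*q has shape L^2 M (L != M), so D-series; mu = 7 gives D_7.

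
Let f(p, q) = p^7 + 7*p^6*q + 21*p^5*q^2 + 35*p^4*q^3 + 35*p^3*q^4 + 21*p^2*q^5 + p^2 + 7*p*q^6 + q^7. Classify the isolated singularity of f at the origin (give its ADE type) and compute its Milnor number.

The Hessian of f at 0 is [[2, 0], [0, 0]] with rank 1, so corank 1. A Groebner basis of the Jacobian ideal J(f) in C{p,q} is {q^6, p}; counting standard monomials gives mu = 6. Corank 1: A-series; mu = 6 gives A_6.

Type A6, Milnor number mu = 6.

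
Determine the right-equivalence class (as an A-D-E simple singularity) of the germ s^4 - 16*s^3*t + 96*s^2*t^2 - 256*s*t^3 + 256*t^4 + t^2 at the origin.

The Hessian of f at 0 has rank 1. Corank 1: A-series; mu = 3 gives A_3.

A_{3}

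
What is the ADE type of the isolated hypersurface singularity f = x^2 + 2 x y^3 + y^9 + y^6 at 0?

A_8

The Hessian of f at 0 has rank 1. Corank 1: A-series; mu = 8 gives A_8.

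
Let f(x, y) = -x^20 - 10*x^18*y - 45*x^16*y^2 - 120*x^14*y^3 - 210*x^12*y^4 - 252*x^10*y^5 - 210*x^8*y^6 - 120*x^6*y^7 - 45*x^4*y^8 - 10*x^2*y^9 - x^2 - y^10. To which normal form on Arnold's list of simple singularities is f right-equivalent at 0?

A9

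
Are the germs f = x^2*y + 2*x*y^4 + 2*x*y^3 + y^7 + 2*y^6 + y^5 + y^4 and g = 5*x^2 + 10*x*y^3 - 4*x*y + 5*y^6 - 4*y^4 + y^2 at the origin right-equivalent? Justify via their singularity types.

No.

The Hessian of f at 0 is [[0, 0], [0, 0]] with rank 0, so corank 2. A Groebner basis of the Jacobian ideal J(f) in C{x,y} is {x*y^2, x*y + y^3, x^2 - 4*x*y}; counting standard monomials gives mu = 5. Corank 2; j^3 = x^2*y has shape L^2 M (L != M), so D-series; mu = 5 gives D_5. The Hessian of g at 0 is [[10, -4], [-4, 2]] with rank 2, so corank 0. A Groebner basis of the Jacobian ideal J(g) in C{x,y} is {x, y}; counting standard monomials gives mu = 1. Corank 0: nondegenerate Morse point, so A_1. f is D_5 but g is A_1, hence not right-equivalent.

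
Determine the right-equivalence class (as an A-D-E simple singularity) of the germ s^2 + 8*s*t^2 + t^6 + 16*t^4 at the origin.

A_5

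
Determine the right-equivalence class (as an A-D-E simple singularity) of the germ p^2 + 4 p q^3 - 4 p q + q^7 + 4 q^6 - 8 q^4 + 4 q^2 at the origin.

A6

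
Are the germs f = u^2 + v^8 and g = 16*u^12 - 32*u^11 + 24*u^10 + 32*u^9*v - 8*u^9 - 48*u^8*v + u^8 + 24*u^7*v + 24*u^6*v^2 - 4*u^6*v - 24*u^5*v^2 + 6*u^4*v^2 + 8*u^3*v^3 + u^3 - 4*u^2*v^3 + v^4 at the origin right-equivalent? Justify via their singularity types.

The Hessian of f at 0 is [[2, 0], [0, 0]] with rank 1, so corank 1. A Groebner basis of the Jacobian ideal J(f) in C{u,v} is {v^7, u}; counting standard monomials gives mu = 7. Corank 1: A-series; mu = 7 gives A_7. The Hessian of g at 0 is [[0, 0], [0, 0]] with rank 0, so corank 2. A Groebner basis of the Jacobian ideal J(g) in C{u,v} is {v^3, u^2}; counting standard monomials gives mu = 6. Corank 2; j^3 = u^3 is a perfect cube, so E-series; the 4-jet and mu = 6 give E_6. f is A_7 but g is E_6, hence not right-equivalent.

No.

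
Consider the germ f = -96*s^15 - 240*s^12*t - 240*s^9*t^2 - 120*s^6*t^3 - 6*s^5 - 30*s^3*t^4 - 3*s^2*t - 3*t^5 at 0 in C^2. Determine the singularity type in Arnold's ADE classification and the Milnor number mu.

Type D_6, Milnor number mu = 6.

The Hessian of f at 0 has rank 0. Corank 2; j^3 = -3*s^2*t has shape L^2 M (L != M), so D-series; mu = 6 gives D_6.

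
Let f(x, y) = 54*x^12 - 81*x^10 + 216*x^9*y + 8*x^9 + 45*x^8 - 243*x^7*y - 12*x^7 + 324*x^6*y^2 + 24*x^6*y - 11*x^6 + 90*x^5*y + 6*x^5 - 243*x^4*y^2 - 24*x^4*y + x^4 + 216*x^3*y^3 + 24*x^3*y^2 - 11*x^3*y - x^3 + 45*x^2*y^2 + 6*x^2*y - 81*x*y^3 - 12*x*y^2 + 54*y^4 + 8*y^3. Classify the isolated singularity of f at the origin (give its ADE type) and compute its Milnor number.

Type E7, Milnor number mu = 7.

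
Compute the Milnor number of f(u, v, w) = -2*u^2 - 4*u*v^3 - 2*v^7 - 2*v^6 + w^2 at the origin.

6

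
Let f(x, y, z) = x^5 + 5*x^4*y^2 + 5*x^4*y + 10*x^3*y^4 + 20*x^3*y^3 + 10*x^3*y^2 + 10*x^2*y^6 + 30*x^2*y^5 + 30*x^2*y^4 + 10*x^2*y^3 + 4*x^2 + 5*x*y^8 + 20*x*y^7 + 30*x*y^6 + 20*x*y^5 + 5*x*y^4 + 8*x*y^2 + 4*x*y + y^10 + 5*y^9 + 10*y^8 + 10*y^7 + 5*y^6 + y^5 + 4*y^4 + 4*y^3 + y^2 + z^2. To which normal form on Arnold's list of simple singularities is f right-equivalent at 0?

A_4

The Hessian of f at 0 has rank 2. Corank 1: A-series; mu = 4 gives A_4.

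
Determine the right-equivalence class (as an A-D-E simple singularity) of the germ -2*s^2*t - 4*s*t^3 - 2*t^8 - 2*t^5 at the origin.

D_{9}

The Hessian of f at 0 is [[0, 0], [0, 0]] with rank 0, so corank 2. A Groebner basis of the Jacobian ideal J(f) in C{s,t} is {s^4, s^3*t - s^2/8 - s*t^2/8, s^3 + s^2*t^2, s*t + t^3}; counting standard monomials gives mu = 9. Corank 2; j^3 = -2*s^2*t has shape L^2 M (L != M), so D-series; mu = 9 gives D_9.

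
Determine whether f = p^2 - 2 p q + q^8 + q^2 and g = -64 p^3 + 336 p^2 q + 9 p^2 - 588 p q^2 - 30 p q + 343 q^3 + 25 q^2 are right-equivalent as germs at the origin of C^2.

The Hessian of f at 0 is [[2, -2], [-2, 2]] with rank 1, so corank 1. A Groebner basis of the Jacobian ideal J(f) in C{p,q} is {q^7, p - q}; counting standard monomials gives mu = 7. Corank 1: A-series; mu = 7 gives A_7. The Hessian of g at 0 is [[18, -30], [-30, 50]] with rank 1, so corank 1. A Groebner basis of the Jacobian ideal J(g) in C{p,q} is {q^2, p - 5*q/3}; counting standard monomials gives mu = 2. Corank 1: A-series; mu = 2 gives A_2. f is A_7 but g is A_2, hence not right-equivalent.

No.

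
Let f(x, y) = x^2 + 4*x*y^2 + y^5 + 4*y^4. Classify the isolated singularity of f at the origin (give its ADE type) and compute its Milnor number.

Type A_{4}, Milnor number mu = 4.

The Hessian of f at 0 is [[2, 0], [0, 0]] with rank 1, so corank 1. A Groebner basis of the Jacobian ideal J(f) in C{x,y} is {x^2, x/2 + y^2}; counting standard monomials gives mu = 4. Corank 1: A-series; mu = 4 gives A_4.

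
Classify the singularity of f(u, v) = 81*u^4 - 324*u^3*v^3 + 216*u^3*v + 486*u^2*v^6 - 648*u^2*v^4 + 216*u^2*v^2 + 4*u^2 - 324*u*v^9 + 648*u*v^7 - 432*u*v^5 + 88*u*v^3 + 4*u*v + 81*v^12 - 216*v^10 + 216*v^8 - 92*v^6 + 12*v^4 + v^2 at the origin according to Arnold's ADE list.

A_3

The Hessian of f at 0 is [[8, 4], [4, 2]] with rank 1, so corank 1. A Groebner basis of the Jacobian ideal J(f) in C{u,v} is {v^3, u + v/2}; counting standard monomials gives mu = 3. Corank 1: A-series; mu = 3 gives A_3.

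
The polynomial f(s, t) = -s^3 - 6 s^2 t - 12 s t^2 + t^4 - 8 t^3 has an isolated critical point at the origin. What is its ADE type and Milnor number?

The Hessian of f at 0 is [[0, 0], [0, 0]] with rank 0, so corank 2. A Groebner basis of the Jacobian ideal J(f) in C{s,t} is {t^3, s^2 + 4*s*t + 4*t^2}; counting standard monomials gives mu = 6. Corank 2; j^3 = -(s + 2*t)^3 is a perfect cube, so E-series; the 4-jet and mu = 6 give E_6.

Type E_{6}, Milnor number mu = 6.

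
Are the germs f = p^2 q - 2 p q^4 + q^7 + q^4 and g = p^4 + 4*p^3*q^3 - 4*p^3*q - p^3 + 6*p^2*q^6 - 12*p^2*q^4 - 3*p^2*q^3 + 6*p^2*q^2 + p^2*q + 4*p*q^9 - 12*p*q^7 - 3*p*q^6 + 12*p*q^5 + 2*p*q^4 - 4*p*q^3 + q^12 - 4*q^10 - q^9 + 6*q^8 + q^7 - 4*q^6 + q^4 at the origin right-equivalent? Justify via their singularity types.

Yes.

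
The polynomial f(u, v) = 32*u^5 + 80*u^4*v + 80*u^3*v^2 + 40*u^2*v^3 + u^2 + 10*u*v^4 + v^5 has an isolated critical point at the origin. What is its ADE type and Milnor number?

The Hessian of f at 0 is [[2, 0], [0, 0]] with rank 1, so corank 1. A Groebner basis of the Jacobian ideal J(f) in C{u,v} is {v^4, u}; counting standard monomials gives mu = 4. Corank 1: A-series; mu = 4 gives A_4.

Type A_4, Milnor number mu = 4.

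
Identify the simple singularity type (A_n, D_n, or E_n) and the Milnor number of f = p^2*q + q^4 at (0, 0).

Type D5, Milnor number mu = 5.

The Hessian of f at 0 is [[0, 0], [0, 0]] with rank 0, so corank 2. A Groebner basis of the Jacobian ideal J(f) in C{p,q} is {p^3, p^2/4 + q^3, p*q}; counting standard monomials gives mu = 5. Corank 2; j^3 = p^2*q has shape L^2 M (L != M), so D-series; mu = 5 gives D_5.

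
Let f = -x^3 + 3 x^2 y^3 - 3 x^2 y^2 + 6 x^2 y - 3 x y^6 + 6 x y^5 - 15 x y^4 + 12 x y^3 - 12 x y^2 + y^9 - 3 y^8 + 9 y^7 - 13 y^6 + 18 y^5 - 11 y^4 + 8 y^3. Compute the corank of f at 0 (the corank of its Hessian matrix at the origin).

The Hessian at 0 is [[0, 0], [0, 0]] of rank 0; hence corank 2.

2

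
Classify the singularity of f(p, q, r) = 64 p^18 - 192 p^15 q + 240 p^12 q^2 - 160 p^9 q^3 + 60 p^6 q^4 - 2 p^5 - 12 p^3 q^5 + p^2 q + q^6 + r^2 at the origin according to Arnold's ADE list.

D7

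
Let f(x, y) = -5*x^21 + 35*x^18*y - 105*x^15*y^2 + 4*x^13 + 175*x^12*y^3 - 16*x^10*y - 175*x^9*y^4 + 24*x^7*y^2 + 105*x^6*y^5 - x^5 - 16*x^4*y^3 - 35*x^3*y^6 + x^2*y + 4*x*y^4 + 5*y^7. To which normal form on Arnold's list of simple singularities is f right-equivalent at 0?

D8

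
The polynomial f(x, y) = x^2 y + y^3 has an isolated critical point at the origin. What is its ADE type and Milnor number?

The Hessian of f at 0 has rank 0. Corank 2; j^3 = y*(x^2 + y^2) splits into three distinct lines over C (the quadratic factor has nonzero discriminant), so D_4.

Type D4, Milnor number mu = 4.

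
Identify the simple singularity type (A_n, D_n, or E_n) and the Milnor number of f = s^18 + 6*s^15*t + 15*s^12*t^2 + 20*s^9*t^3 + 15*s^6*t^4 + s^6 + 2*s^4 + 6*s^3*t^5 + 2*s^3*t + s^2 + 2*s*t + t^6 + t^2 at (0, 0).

The Hessian of f at 0 has rank 1. Corank 1: A-series; mu = 5 gives A_5.

Type A_{5}, Milnor number mu = 5.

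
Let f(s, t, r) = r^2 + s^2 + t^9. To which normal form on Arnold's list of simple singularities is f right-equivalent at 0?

A8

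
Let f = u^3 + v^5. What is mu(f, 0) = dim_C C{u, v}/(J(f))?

The Hessian of f at 0 is [[0, 0], [0, 0]] with rank 0, so corank 2. A Groebner basis of the Jacobian ideal J(f) in C{u,v} is {v^4, u^2}; counting standard monomials gives mu = 8. Corank 2; j^3 = u^3 is a perfect cube, so E-series; the 5-jet and mu = 8 give E_8.

8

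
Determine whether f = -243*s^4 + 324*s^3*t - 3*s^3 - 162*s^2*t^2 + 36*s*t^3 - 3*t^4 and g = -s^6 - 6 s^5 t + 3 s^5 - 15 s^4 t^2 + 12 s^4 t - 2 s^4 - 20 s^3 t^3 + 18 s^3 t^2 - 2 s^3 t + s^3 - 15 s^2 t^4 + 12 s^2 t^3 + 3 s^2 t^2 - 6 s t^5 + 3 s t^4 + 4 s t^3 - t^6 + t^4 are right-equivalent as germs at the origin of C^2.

Yes.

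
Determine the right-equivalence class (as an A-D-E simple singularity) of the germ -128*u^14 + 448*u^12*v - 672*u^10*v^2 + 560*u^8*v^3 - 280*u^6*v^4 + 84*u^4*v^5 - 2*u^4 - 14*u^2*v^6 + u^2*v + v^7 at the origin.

D_{8}

The Hessian of f at 0 has rank 0. Corank 2; j^3 = u^2*v has shape L^2 M (L != M), so D-series; mu = 8 gives D_8.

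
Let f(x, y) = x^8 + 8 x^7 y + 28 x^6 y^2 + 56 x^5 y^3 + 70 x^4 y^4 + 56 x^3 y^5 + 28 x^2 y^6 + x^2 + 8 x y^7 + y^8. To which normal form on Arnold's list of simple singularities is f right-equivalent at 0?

The Hessian of f at 0 is [[2, 0], [0, 0]] with rank 1, so corank 1. A Groebner basis of the Jacobian ideal J(f) in C{x,y} is {y^7, x}; counting standard monomials gives mu = 7. Corank 1: A-series; mu = 7 gives A_7.

A7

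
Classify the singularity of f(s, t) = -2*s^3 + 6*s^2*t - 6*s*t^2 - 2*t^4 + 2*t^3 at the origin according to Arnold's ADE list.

E_{6}

The Hessian of f at 0 has rank 0. Corank 2; j^3 = -2*(s - t)^3 is a perfect cube, so E-series; the 4-jet and mu = 6 give E_6.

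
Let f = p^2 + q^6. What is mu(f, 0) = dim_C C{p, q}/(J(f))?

5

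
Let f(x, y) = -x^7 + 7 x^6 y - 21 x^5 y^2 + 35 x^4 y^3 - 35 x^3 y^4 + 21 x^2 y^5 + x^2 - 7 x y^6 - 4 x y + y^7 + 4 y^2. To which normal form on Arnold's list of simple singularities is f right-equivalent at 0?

A_6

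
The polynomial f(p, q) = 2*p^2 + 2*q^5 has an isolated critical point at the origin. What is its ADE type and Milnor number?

Type A_{4}, Milnor number mu = 4.

The Hessian of f at 0 has rank 1. Corank 1: A-series; mu = 4 gives A_4.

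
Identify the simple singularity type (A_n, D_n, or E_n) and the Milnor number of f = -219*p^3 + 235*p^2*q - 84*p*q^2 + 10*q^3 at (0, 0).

Type D_4, Milnor number mu = 4.

The Hessian of f at 0 has rank 0. Corank 2; j^3 = -(3*p - q)*(73*p^2 - 54*p*q + 10*q^2) splits into three distinct lines over C (the quadratic factor has nonzero discriminant), so D_4.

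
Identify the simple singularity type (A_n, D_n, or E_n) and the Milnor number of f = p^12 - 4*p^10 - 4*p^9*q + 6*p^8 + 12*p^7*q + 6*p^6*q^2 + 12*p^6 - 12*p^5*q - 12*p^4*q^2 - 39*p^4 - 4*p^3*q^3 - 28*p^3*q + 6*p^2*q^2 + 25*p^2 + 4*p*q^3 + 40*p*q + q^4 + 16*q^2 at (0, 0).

Type A_{3}, Milnor number mu = 3.

The Hessian of f at 0 has rank 1. Corank 1: A-series; mu = 3 gives A_3.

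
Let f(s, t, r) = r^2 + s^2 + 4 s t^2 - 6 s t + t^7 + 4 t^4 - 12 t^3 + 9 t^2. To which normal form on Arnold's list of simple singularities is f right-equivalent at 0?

A_{6}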